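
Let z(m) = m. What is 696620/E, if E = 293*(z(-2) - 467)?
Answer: -696620/137417 ≈ -5.0694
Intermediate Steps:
E = -137417 (E = 293*(-2 - 467) = 293*(-469) = -137417)
696620/E = 696620/(-137417) = 696620*(-1/137417) = -696620/137417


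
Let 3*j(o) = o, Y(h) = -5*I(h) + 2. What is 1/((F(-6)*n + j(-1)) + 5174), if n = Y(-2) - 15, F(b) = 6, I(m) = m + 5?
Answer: 3/15017 ≈ 0.00019977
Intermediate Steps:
I(m) = 5 + m
Y(h) = -23 - 5*h (Y(h) = -5*(5 + h) + 2 = (-25 - 5*h) + 2 = -23 - 5*h)
j(o) = o/3
n = -28 (n = (-23 - 5*(-2)) - 15 = (-23 + 10) - 15 = -13 - 15 = -28)
1/((F(-6)*n + j(-1)) + 5174) = 1/((6*(-28) + (⅓)*(-1)) + 5174) = 1/((-168 - ⅓) + 5174) = 1/(-505/3 + 5174) = 1/(15017/3) = 3/15017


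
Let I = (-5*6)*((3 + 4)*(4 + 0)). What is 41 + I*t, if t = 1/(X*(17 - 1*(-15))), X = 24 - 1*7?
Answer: 2683/68 ≈ 39.456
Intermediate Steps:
X = 17 (X = 24 - 7 = 17)
I = -840 (I = -210*4 = -30*28 = -840)
t = 1/544 (t = 1/(17*(17 - 1*(-15))) = 1/(17*(17 + 15)) = (1/17)/32 = (1/17)*(1/32) = 1/544 ≈ 0.0018382)
41 + I*t = 41 - 840*1/544 = 41 - 105/68 = 2683/68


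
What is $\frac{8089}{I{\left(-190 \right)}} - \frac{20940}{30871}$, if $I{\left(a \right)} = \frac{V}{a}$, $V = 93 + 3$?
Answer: $- \frac{23723979425}{1481808} \approx -16010.0$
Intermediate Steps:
$V = 96$
$I{\left(a \right)} = \frac{96}{a}$
$\frac{8089}{I{\left(-190 \right)}} - \frac{20940}{30871} = \frac{8089}{96 \frac{1}{-190}} - \frac{20940}{30871} = \frac{8089}{96 \left(- \frac{1}{190}\right)} - \frac{20940}{30871} = \frac{8089}{- \frac{48}{95}} - \frac{20940}{30871} = 8089 \left(- \frac{95}{48}\right) - \frac{20940}{30871} = - \frac{768455}{48} - \frac{20940}{30871} = - \frac{23723979425}{1481808}$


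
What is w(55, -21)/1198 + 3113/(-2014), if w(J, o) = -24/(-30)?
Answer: -9319407/6031930 ≈ -1.5450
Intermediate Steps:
w(J, o) = ⅘ (w(J, o) = -24*(-1/30) = ⅘)
w(55, -21)/1198 + 3113/(-2014) = (⅘)/1198 + 3113/(-2014) = (⅘)*(1/1198) + 3113*(-1/2014) = 2/2995 - 3113/2014 = -9319407/6031930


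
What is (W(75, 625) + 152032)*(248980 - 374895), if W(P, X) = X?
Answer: -19221806155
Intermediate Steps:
(W(75, 625) + 152032)*(248980 - 374895) = (625 + 152032)*(248980 - 374895) = 152657*(-125915) = -19221806155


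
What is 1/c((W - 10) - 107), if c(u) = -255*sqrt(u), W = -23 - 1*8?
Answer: I*sqrt(37)/18870 ≈ 0.00032235*I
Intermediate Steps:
W = -31 (W = -23 - 8 = -31)
1/c((W - 10) - 107) = 1/(-255*sqrt((-31 - 10) - 107)) = 1/(-255*sqrt(-41 - 107)) = 1/(-510*I*sqrt(37)) = I*sqrt(37)/18870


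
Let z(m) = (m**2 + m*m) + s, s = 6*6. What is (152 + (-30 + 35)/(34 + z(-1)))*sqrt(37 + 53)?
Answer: 10949*sqrt(10)/24 ≈ 1442.7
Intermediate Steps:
s = 36
z(m) = 36 + 2*m**2 (z(m) = (m**2 + m*m) + 36 = (m**2 + m**2) + 36 = 2*m**2 + 36 = 36 + 2*m**2)
(152 + (-30 + 35)/(34 + z(-1)))*sqrt(37 + 53) = (152 + (-30 + 35)/(34 + (36 + 2*(-1)**2)))*sqrt(37 + 53) = (152 + 5/(34 + (36 + 2*1)))*sqrt(90) = (152 + 5/(34 + (36 + 2)))*(3*sqrt(10)) = (152 + 5/(34 + 38))*(3*sqrt(10)) = (152 + 5/72)*(3*sqrt(10)) = 10949*(3*sqrt(10))/72 = 10949*sqrt(10)/24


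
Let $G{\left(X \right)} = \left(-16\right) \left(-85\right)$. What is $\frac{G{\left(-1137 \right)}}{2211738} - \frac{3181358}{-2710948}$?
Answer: $\frac{1760004317371}{1498976676906} \approx 1.1741$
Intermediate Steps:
$G{\left(X \right)} = 1360$
$\frac{G{\left(-1137 \right)}}{2211738} - \frac{3181358}{-2710948} = \frac{1360}{2211738} - \frac{3181358}{-2710948} = 1360 \cdot \frac{1}{2211738} - - \frac{1590679}{1355474} = \frac{680}{1105869} + \frac{1590679}{1355474} = \frac{1760004317371}{1498976676906}$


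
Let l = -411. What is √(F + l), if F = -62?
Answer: I*√473 ≈ 21.749*I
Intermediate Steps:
√(F + l) = √(-62 - 411) = √(-473) = I*√473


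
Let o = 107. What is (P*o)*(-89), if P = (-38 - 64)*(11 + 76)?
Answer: 84507102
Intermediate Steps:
P = -8874 (P = -102*87 = -8874)
(P*o)*(-89) = -8874*107*(-89) = -949518*(-89) = 84507102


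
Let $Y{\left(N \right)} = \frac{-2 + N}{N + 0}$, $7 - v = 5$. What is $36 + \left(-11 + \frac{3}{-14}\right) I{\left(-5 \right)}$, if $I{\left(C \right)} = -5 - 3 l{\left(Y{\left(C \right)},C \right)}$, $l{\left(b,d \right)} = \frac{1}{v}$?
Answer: $\frac{3049}{28} \approx 108.89$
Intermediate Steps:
$v = 2$ ($v = 7 - 5 = 2$)
$Y{\left(N \right)} = \frac{-2 + N}{N}$
$l{\left(b,d \right)} = \frac{1}{2}$
$I{\left(C \right)} = - \frac{13}{2}$ ($I{\left(C \right)} = -5 - \frac{3}{2} = - \frac{13}{2}$)
$36 + \left(-11 + \frac{3}{-14}\right) I{\left(-5 \right)} = 36 + \left(-11 + \frac{3}{-14}\right) \left(- \frac{13}{2}\right) = 36 + \left(-11 + 3 \left(- \frac{1}{14}\right)\right) \left(- \frac{13}{2}\right) = 36 + \left(-11 - \frac{3}{14}\right) \left(- \frac{13}{2}\right) = 36 - - \frac{2041}{28} = 36 + \frac{2041}{28} = \frac{3049}{28}$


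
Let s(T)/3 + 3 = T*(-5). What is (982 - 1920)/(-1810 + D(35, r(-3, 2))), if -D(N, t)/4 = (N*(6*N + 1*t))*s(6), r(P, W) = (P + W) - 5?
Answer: -469/1412815 ≈ -0.00033196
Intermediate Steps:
s(T) = -9 - 15*T (s(T) = -9 + 3*(T*(-5)) = -9 + 3*(-5*T) = -9 - 15*T)
r(P, W) = -5 + P + W
D(N, t) = 396*N*(t + 6*N) (D(N, t) = -4*N*(6*N + 1*t)*(-9 - 15*6) = -4*N*(6*N + t)*(-9 - 90) = -4*N*(t + 6*N)*(-99) = -(-396)*N*(t + 6*N) = 396*N*(t + 6*N))
(982 - 1920)/(-1810 + D(35, r(-3, 2))) = (982 - 1920)/(-1810 + 396*35*((-5 - 3 + 2) + 6*35)) = -938/(-1810 + 396*35*(-6 + 210)) = -938/(-1810 + 396*35*204) = -938/(-1810 + 2827440) = -938/2825630 = -938*1/2825630 = -469/1412815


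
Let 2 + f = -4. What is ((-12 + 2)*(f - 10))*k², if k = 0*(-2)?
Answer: 0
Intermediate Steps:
f = -6 (f = -2 - 4 = -6)
k = 0
((-12 + 2)*(f - 10))*k² = ((-12 + 2)*(-6 - 10))*0² = -10*(-16)*0 = 160*0 = 0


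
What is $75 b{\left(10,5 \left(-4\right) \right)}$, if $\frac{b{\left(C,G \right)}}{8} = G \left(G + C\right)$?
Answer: $120000$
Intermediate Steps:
$b{\left(C,G \right)} = 8 G \left(C + G\right)$ ($b{\left(C,G \right)} = 8 G \left(G + C\right) = 8 G \left(C + G\right)$)
$75 b{\left(10,5 \left(-4\right) \right)} = 75 \cdot 8 \cdot 5 \left(-4\right) \left(10 + 5 \left(-4\right)\right) = 75 \cdot 8 \left(-20\right) \left(10 - 20\right) = 75 \cdot 8 \left(-20\right) \left(-10\right) = 75 \cdot 1600 = 120000$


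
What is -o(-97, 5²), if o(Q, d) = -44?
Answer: 44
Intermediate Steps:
-o(-97, 5²) = -1*(-44) = 44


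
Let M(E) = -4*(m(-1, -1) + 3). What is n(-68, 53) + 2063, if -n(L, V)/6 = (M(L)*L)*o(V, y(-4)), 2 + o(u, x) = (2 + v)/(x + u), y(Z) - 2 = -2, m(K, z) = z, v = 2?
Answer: 442267/53 ≈ 8344.7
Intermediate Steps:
y(Z) = 0 (y(Z) = 2 - 2 = 0)
M(E) = -8 (M(E) = -4*(-1 + 3) = -4*2 = -8)
o(u, x) = -2 + 4/(u + x) (o(u, x) = -2 + (2 + 2)/(x + u) = -2 + 4/(u + x))
n(L, V) = 96*L*(2 - V)/V (n(L, V) = -6*(-8*L)*2*(2 - V - 1*0)/(V + 0) = -6*(-8*L)*2*(2 - V + 0)/V = -6*(-8*L)*2*(2 - V)/V = -(-96)*L*(2 - V)/V = 96*L*(2 - V)/V)
n(-68, 53) + 2063 = 96*(-68)*(2 - 1*53)/53 + 2063 = 96*(-68)*(1/53)*(2 - 53) + 2063 = 96*(-68)*(1/53)*(-51) + 2063 = 332928/53 + 2063 = 442267/53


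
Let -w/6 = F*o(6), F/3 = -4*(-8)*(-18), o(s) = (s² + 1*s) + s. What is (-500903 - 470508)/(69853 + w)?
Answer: -971411/567517 ≈ -1.7117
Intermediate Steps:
o(s) = s² + 2*s (o(s) = (s² + s) + s = (s + s²) + s = s² + 2*s)
F = -1728 (F = 3*(-4*(-8)*(-18)) = 3*(32*(-18)) = 3*(-576) = -1728)
w = 497664 (w = -(-10368)*6*(2 + 6) = -(-10368)*6*8 = -(-10368)*48 = -6*(-82944) = 497664)
(-500903 - 470508)/(69853 + w) = (-500903 - 470508)/(69853 + 497664) = -971411/567517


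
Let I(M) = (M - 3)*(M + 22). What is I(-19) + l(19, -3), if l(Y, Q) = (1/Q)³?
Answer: -1783/27 ≈ -66.037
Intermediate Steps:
I(M) = (-3 + M)*(22 + M)
l(Y, Q) = Q⁻³
I(-19) + l(19, -3) = (-66 + (-19)² + 19*(-19)) + (-3)⁻³ = (-66 + 361 - 361) - 1/27 = -66 - 1/27 = -1783/27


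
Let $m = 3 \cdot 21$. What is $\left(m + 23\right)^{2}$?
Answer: $7396$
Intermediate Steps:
$m = 63$
$\left(m + 23\right)^{2} = \left(63 + 23\right)^{2} = 86^{2} = 7396$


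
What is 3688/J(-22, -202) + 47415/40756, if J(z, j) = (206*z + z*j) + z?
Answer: -72546239/2241580 ≈ -32.364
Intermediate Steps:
J(z, j) = 207*z + j*z (J(z, j) = (206*z + j*z) + z = 207*z + j*z)
3688/J(-22, -202) + 47415/40756 = 3688/((-22*(207 - 202))) + 47415/40756 = 3688/((-22*5)) + 47415*(1/40756) = 3688/(-110) + 47415/40756 = 3688*(-1/110) + 47415/40756 = -1844/55 + 47415/40756 = -72546239/2241580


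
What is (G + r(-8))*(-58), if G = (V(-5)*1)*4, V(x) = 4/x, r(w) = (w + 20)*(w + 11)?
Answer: -9512/5 ≈ -1902.4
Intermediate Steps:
r(w) = (11 + w)*(20 + w) (r(w) = (20 + w)*(11 + w) = (11 + w)*(20 + w))
G = -16/5 (G = ((4/(-5))*1)*4 = ((4*(-1/5))*1)*4 = -4/5*1*4 = -4/5*4 = -16/5 ≈ -3.2000)
(G + r(-8))*(-58) = (-16/5 + (220 + (-8)**2 + 31*(-8)))*(-58) = (-16/5 + (220 + 64 - 248))*(-58) = (-16/5 + 36)*(-58) = (164/5)*(-58) = -9512/5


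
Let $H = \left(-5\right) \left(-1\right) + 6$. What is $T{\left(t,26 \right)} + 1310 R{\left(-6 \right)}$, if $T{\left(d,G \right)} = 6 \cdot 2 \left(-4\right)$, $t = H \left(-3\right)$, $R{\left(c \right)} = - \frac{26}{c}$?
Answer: $\frac{16886}{3} \approx 5628.7$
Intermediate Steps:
$H = 11$ ($H = 5 + 6 = 11$)
$t = -33$ ($t = 11 \left(-3\right) = -33$)
$T{\left(d,G \right)} = -48$ ($T{\left(d,G \right)} = 12 \left(-4\right) = -48$)
$T{\left(t,26 \right)} + 1310 R{\left(-6 \right)} = -48 + 1310 \left(- \frac{26}{-6}\right) = -48 + 1310 \left(\left(-26\right) \left(- \frac{1}{6}\right)\right) = -48 + 1310 \cdot \frac{13}{3} = -48 + \frac{17030}{3} = \frac{16886}{3}$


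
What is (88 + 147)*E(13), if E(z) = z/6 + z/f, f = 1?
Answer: 21385/6 ≈ 3564.2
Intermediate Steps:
E(z) = 7*z/6 (E(z) = z/6 + z/1 = z*(⅙) + z*1 = z/6 + z = 7*z/6)
(88 + 147)*E(13) = (88 + 147)*((7/6)*13) = 235*(91/6) = 21385/6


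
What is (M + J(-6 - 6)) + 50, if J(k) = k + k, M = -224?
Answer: -198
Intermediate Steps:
J(k) = 2*k
(M + J(-6 - 6)) + 50 = (-224 + 2*(-6 - 6)) + 50 = (-224 + 2*(-12)) + 50 = (-224 - 24) + 50 = -248 + 50 = -198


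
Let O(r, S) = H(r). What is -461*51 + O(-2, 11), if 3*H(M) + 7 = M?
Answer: -23514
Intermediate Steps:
H(M) = -7/3 + M/3
O(r, S) = -7/3 + r/3
-461*51 + O(-2, 11) = -461*51 + (-7/3 + (1/3)*(-2)) = -23511 + (-7/3 - 2/3) = -23511 - 3 = -23514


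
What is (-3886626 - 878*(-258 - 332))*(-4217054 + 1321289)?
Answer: 9754691353590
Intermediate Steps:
(-3886626 - 878*(-258 - 332))*(-4217054 + 1321289) = (-3886626 - 878*(-590))*(-2895765) = (-3886626 + 518020)*(-2895765) = -3368606*(-2895765) = 9754691353590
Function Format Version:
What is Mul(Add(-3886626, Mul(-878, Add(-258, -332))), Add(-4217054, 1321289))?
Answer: 9754691353590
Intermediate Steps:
Mul(Add(-3886626, Mul(-878, Add(-258, -332))), Add(-4217054, 1321289)) = Mul(Add(-3886626, Mul(-878, -590)), -2895765) = Mul(Add(-3886626, 518020), -2895765) = Mul(-3368606, -2895765) = 9754691353590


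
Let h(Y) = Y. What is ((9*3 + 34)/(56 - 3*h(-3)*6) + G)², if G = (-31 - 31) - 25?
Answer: 90421081/12100 ≈ 7472.8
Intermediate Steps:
G = -87 (G = -62 - 25 = -87)
((9*3 + 34)/(56 - 3*h(-3)*6) + G)² = ((9*3 + 34)/(56 - 3*(-3)*6) - 87)² = ((27 + 34)/(56 + 9*6) - 87)² = (61/(56 + 54) - 87)² = (61/110 - 87)² = (-9509/110)² = 90421081/12100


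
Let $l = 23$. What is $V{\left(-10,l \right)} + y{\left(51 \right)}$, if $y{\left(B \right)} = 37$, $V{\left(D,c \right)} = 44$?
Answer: $81$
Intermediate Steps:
$V{\left(-10,l \right)} + y{\left(51 \right)} = 44 + 37 = 81$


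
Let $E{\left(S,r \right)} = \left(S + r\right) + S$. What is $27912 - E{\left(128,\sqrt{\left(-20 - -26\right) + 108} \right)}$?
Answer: $27656 - \sqrt{114} \approx 27645.0$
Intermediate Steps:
$E{\left(S,r \right)} = r + 2 S$
$27912 - E{\left(128,\sqrt{\left(-20 - -26\right) + 108} \right)} = 27912 - \left(\sqrt{\left(-20 - -26\right) + 108} + 2 \cdot 128\right) = 27912 - \left(\sqrt{\left(-20 + 26\right) + 108} + 256\right) = 27912 - \left(\sqrt{6 + 108} + 256\right) = 27912 - \left(\sqrt{114} + 256\right) = 27912 - \left(256 + \sqrt{114}\right) = 27656 - \sqrt{114}$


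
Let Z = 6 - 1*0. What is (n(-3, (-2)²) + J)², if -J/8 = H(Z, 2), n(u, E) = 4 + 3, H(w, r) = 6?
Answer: 1681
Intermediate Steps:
Z = 6 (Z = 6 + 0 = 6)
n(u, E) = 7
J = -48 (J = -8*6 = -48)
(n(-3, (-2)²) + J)² = (7 - 48)² = (-41)² = 1681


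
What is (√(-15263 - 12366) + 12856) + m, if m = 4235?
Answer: 17091 + I*√27629 ≈ 17091.0 + 166.22*I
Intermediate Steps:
(√(-15263 - 12366) + 12856) + m = (√(-15263 - 12366) + 12856) + 4235 = (√(-27629) + 12856) + 4235 = (I*√27629 + 12856) + 4235 = (12856 + I*√27629) + 4235 = 17091 + I*√27629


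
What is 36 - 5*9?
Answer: -9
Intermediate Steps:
36 - 5*9 = 36 - 45 = -9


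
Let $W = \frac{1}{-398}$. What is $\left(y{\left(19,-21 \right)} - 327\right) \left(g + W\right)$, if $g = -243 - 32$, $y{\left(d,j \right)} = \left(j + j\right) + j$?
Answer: $\frac{21342945}{199} \approx 1.0725 \cdot 10^{5}$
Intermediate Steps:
$y{\left(d,j \right)} = 3 j$ ($y{\left(d,j \right)} = 2 j + j = 3 j$)
$W = - \frac{1}{398} \approx -0.0025126$
$g = -275$ ($g = -243 - 32 = -275$)
$\left(y{\left(19,-21 \right)} - 327\right) \left(g + W\right) = \left(3 \left(-21\right) - 327\right) \left(-275 - \frac{1}{398}\right) = \left(-63 - 327\right) \left(- \frac{109451}{398}\right) = \left(-390\right) \left(- \frac{109451}{398}\right) = \frac{21342945}{199}$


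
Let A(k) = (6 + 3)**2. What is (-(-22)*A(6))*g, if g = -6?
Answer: -10692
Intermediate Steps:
A(k) = 81 (A(k) = 9**2 = 81)
(-(-22)*A(6))*g = -(-22)*81*(-6) = -11*(-162)*(-6) = 1782*(-6) = -10692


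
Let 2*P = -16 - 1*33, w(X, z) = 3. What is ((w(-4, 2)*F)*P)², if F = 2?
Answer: 21609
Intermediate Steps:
P = -49/2 (P = (-16 - 1*33)/2 = (-16 - 33)/2 = (½)*(-49) = -49/2 ≈ -24.500)
((w(-4, 2)*F)*P)² = ((3*2)*(-49/2))² = (6*(-49/2))² = (-147)² = 21609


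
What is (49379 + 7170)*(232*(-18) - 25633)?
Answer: -1685669141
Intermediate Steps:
(49379 + 7170)*(232*(-18) - 25633) = 56549*(-4176 - 25633) = 56549*(-29809) = -1685669141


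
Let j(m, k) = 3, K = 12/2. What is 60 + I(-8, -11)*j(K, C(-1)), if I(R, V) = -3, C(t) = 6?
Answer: 51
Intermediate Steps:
K = 6 (K = 12*(½) = 6)
60 + I(-8, -11)*j(K, C(-1)) = 60 - 3*3 = 60 - 9 = 51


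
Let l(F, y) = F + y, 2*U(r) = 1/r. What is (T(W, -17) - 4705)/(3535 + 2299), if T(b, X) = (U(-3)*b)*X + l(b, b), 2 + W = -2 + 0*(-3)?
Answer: -14173/17502 ≈ -0.80979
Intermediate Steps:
W = -4 (W = -2 + (-2 + 0*(-3)) = -2 + (-2 + 0) = -2 - 2 = -4)
U(r) = 1/(2*r)
T(b, X) = 2*b - X*b/6 (T(b, X) = (((½)/(-3))*b)*X + (b + b) = (((½)*(-⅓))*b)*X + 2*b = (-b/6)*X + 2*b = -X*b/6 + 2*b = 2*b - X*b/6)
(T(W, -17) - 4705)/(3535 + 2299) = ((⅙)*(-4)*(12 - 1*(-17)) - 4705)/(3535 + 2299) = ((⅙)*(-4)*(12 + 17) - 4705)/5834 = ((⅙)*(-4)*29 - 4705)*(1/5834) = (-58/3 - 4705)*(1/5834) = -14173/3*1/5834 = -14173/17502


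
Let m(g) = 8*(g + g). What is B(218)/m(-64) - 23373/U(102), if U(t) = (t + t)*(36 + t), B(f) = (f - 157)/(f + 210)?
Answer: -142297899/171364352 ≈ -0.83038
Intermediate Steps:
m(g) = 16*g (m(g) = 8*(2*g) = 16*g)
B(f) = (-157 + f)/(210 + f)
U(t) = 2*t*(36 + t) (U(t) = (2*t)*(36 + t) = 2*t*(36 + t))
B(218)/m(-64) - 23373/U(102) = ((-157 + 218)/(210 + 218))/((16*(-64))) - 23373*1/(204*(36 + 102)) = (61/428)/(-1024) - 23373/(2*102*138) = ((1/428)*61)*(-1/1024) - 23373/28152 = (61/428)*(-1/1024) - 23373*1/28152 = -61/438272 - 2597/3128 = -142297899/171364352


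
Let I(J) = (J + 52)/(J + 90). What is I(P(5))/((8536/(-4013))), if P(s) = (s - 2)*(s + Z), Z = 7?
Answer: -4013/12222 ≈ -0.32834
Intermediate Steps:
P(s) = (-2 + s)*(7 + s) (P(s) = (s - 2)*(s + 7) = (-2 + s)*(7 + s))
I(J) = (52 + J)/(90 + J)
I(P(5))/((8536/(-4013))) = ((52 + (-14 + 5**2 + 5*5))/(90 + (-14 + 5**2 + 5*5)))/((8536/(-4013))) = ((52 + (-14 + 25 + 25))/(90 + (-14 + 25 + 25)))/((8536*(-1/4013))) = ((52 + 36)/(90 + 36))/(-8536/4013) = (88/126)*(-4013/8536) = ((1/126)*88)*(-4013/8536) = (44/63)*(-4013/8536) = -4013/12222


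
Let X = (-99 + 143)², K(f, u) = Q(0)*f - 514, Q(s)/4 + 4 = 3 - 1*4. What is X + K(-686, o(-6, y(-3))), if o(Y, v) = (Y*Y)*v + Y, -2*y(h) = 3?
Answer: 15142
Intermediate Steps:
y(h) = -3/2 (y(h) = -½*3 = -3/2)
Q(s) = -20 (Q(s) = -16 + 4*(3 - 1*4) = -16 + 4*(3 - 4) = -16 + 4*(-1) = -16 - 4 = -20)
o(Y, v) = Y + v*Y² (o(Y, v) = Y²*v + Y = v*Y² + Y = Y + v*Y²)
K(f, u) = -514 - 20*f (K(f, u) = -20*f - 514 = -514 - 20*f)
X = 1936 (X = 44² = 1936)
X + K(-686, o(-6, y(-3))) = 1936 + (-514 - 20*(-686)) = 1936 + (-514 + 13720) = 1936 + 13206 = 15142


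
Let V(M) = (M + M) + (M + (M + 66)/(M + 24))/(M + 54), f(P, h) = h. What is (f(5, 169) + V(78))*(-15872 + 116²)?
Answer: -147104200/187 ≈ -7.8665e+5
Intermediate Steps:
V(M) = 2*M + (M + (66 + M)/(24 + M))/(54 + M)
(f(5, 169) + V(78))*(-15872 + 116²) = (169 + (66 + 2*78³ + 157*78² + 2617*78)/(1296 + 78² + 78*78))*(-15872 + 116²) = (169 + (66 + 2*474552 + 157*6084 + 204126)/(1296 + 6084 + 6084))*(-15872 + 13456) = (169 + (66 + 949104 + 955188 + 204126)/13464)*(-2416) = (169 + (1/13464)*2108484)*(-2416) = (169 + 58569/374)*(-2416) = (121775/374)*(-2416) = -147104200/187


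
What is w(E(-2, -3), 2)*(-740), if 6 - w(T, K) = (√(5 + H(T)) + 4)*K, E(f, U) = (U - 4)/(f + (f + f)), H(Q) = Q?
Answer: 1480 + 740*√222/3 ≈ 5155.3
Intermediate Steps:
E(f, U) = (-4 + U)/(3*f) (E(f, U) = (-4 + U)/(f + 2*f) = (-4 + U)/((3*f)) = (-4 + U)*(1/(3*f)) = (-4 + U)/(3*f))
w(T, K) = 6 - K*(4 + √(5 + T)) (w(T, K) = 6 - (√(5 + T) + 4)*K = 6 - (4 + √(5 + T))*K = 6 - K*(4 + √(5 + T)))
w(E(-2, -3), 2)*(-740) = (6 - 4*2 - 1*2*√(5 + (⅓)*(-4 - 3)/(-2)))*(-740) = (6 - 8 - 1*2*√(5 + (⅓)*(-½)*(-7)))*(-740) = (6 - 8 - 1*2*√(5 + 7/6))*(-740) = (6 - 8 - 1*2*√(37/6))*(-740) = (6 - 8 - 1*2*√222/6)*(-740) = (6 - 8 - √222/3)*(-740) = (-2 - √222/3)*(-740) = 1480 + 740*√222/3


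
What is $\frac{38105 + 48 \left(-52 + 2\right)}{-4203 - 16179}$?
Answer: $- \frac{35705}{20382} \approx -1.7518$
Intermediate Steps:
$\frac{38105 + 48 \left(-52 + 2\right)}{-4203 - 16179} = \frac{38105 + 48 \left(-50\right)}{-20382} = \left(38105 - 2400\right) \left(- \frac{1}{20382}\right) = 35705 \left(- \frac{1}{20382}\right) = - \frac{35705}{20382}$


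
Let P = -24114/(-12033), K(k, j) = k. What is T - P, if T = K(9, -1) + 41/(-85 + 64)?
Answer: 2890/573 ≈ 5.0436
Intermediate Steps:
P = 8038/4011 (P = -24114*(-1/12033) = 8038/4011 ≈ 2.0040)
T = 148/21 (T = 9 + 41/(-85 + 64) = 9 + 41/(-21) = 9 - 1/21*41 = 9 - 41/21 = 148/21 ≈ 7.0476)
T - P = 148/21 - 1*8038/4011 = 148/21 - 8038/4011 = 2890/573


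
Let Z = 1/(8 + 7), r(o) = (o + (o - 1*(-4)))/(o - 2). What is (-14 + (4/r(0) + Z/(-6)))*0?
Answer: 0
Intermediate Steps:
r(o) = (4 + 2*o)/(-2 + o) (r(o) = (o + (o + 4))/(-2 + o) = (o + (4 + o))/(-2 + o) = (4 + 2*o)/(-2 + o))
Z = 1/15 ≈ 0.066667
(-14 + (4/r(0) + Z/(-6)))*0 = (-14 + (4/((2*(2 + 0)/(-2 + 0))) + (1/15)/(-6)))*0 = (-14 + (4/((2*2/(-2))) + (1/15)*(-1/6)))*0 = (-14 + (4/((2*(-1/2)*2)) - 1/90))*0 = (-14 + (4/(-2) - 1/90))*0 = (-14 + (4*(-1/2) - 1/90))*0 = (-14 + (-2 - 1/90))*0 = (-14 - 181/90)*0 = -1441/90*0 = 0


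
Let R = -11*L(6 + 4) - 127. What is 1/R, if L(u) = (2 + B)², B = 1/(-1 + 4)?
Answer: -9/1682 ≈ -0.0053508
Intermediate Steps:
B = ⅓ (B = 1/3 = ⅓ ≈ 0.33333)
L(u) = 49/9 (L(u) = (2 + ⅓)² = (7/3)² = 49/9)
R = -1682/9 (R = -11*49/9 - 127 = -539/9 - 127 = -1682/9 ≈ -186.89)
1/R = 1/(-1682/9) = -9/1682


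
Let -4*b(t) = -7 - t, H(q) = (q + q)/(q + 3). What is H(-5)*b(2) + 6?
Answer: 69/4 ≈ 17.250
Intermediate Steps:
H(q) = 2*q/(3 + q) (H(q) = (2*q)/(3 + q) = 2*q/(3 + q))
b(t) = 7/4 + t/4 (b(t) = -(-7 - t)/4 = 7/4 + t/4)
H(-5)*b(2) + 6 = (2*(-5)/(3 - 5))*(7/4 + (¼)*2) + 6 = (2*(-5)/(-2))*(7/4 + ½) + 6 = (2*(-5)*(-½))*(9/4) + 6 = 5*(9/4) + 6 = 45/4 + 6 = 69/4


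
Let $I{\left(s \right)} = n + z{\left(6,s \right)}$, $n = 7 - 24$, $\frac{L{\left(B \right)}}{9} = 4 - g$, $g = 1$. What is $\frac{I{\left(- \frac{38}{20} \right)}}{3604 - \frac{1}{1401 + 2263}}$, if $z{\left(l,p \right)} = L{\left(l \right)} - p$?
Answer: $\frac{218008}{66025275} \approx 0.0033019$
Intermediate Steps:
$L{\left(B \right)} = 27$ ($L{\left(B \right)} = 9 \left(4 - 1\right) = 9 \cdot 3 = 27$)
$n = -17$
$z{\left(l,p \right)} = 27 - p$
$I{\left(s \right)} = 10 - s$ ($I{\left(s \right)} = -17 - \left(-27 + s\right) = 10 - s$)
$\frac{I{\left(- \frac{38}{20} \right)}}{3604 - \frac{1}{1401 + 2263}} = \frac{10 - - \frac{38}{20}}{3604 - \frac{1}{1401 + 2263}} = \frac{10 - \left(-38\right) \frac{1}{20}}{3604 - \frac{1}{3664}} = \frac{10 - - \frac{19}{10}}{3604 - \frac{1}{3664}} = \frac{10 + \frac{19}{10}}{3604 - \frac{1}{3664}} = \frac{119}{10 \cdot \frac{13205055}{3664}} = \frac{119}{10} \cdot \frac{3664}{13205055} = \frac{218008}{66025275}$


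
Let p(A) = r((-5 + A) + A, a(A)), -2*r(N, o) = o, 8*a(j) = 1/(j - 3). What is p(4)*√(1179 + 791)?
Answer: -√1970/16 ≈ -2.7740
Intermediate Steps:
a(j) = 1/(8*(-3 + j)) (a(j) = 1/(8*(j - 3)) = 1/(8*(-3 + j)))
r(N, o) = -o/2
p(A) = -1/(16*(-3 + A))
p(4)*√(1179 + 791) = (-1/(-48 + 16*4))*√(1179 + 791) = (-1/(-48 + 64))*√1970 = (-1/16)*√1970 = (-1*1/16)*√1970 = -√1970/16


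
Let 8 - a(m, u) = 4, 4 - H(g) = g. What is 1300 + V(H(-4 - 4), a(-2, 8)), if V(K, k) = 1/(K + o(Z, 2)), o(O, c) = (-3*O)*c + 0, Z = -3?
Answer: 39001/30 ≈ 1300.0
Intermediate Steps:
H(g) = 4 - g
a(m, u) = 4 (a(m, u) = 8 - 1*4 = 8 - 4 = 4)
o(O, c) = -3*O*c (o(O, c) = -3*O*c + 0 = -3*O*c)
V(K, k) = 1/(18 + K) (V(K, k) = 1/(K - 3*(-3)*2) = 1/(K + 18) = 1/(18 + K))
1300 + V(H(-4 - 4), a(-2, 8)) = 1300 + 1/(18 + (4 - (-4 - 4))) = 1300 + 1/(18 + (4 - 1*(-8))) = 1300 + 1/(18 + (4 + 8)) = 1300 + 1/(18 + 12) = 1300 + 1/30 = 39001/30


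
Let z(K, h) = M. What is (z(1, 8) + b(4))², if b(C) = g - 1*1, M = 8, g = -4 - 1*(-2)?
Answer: 25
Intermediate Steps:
g = -2 (g = -4 + 2 = -2)
z(K, h) = 8
b(C) = -3 (b(C) = -2 - 1*1 = -2 - 1 = -3)
(z(1, 8) + b(4))² = (8 - 3)² = 5² = 25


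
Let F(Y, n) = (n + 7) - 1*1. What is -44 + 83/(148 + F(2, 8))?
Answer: -7045/162 ≈ -43.488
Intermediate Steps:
F(Y, n) = 6 + n (F(Y, n) = (7 + n) - 1 = 6 + n)
-44 + 83/(148 + F(2, 8)) = -44 + 83/(148 + (6 + 8)) = -44 + 83/(148 + 14) = -44 + 83/162 = -7045/162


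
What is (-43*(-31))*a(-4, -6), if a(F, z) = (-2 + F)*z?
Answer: 47988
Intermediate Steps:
a(F, z) = z*(-2 + F)
(-43*(-31))*a(-4, -6) = (-43*(-31))*(-6*(-2 - 4)) = 1333*(-6*(-6)) = 1333*36 = 47988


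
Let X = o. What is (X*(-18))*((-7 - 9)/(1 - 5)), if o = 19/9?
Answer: -152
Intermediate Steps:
o = 19/9 (o = 19*(⅑) = 19/9 ≈ 2.1111)
X = 19/9 ≈ 2.1111
(X*(-18))*((-7 - 9)/(1 - 5)) = ((19/9)*(-18))*((-7 - 9)/(1 - 5)) = -(-608)/(-4) = -(-608)*(-1)/4 = -38*4 = -152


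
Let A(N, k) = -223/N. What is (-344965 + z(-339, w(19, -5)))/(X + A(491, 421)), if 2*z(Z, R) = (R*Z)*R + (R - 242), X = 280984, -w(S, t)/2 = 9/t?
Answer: -4262873293/3449073025 ≈ -1.2359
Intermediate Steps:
w(S, t) = -18/t
z(Z, R) = -121 + R/2 + Z*R²/2 (z(Z, R) = ((R*Z)*R + (R - 242))/2 = (Z*R² + (-242 + R))/2 = (-242 + R + Z*R²)/2 = -121 + R/2 + Z*R²/2)
(-344965 + z(-339, w(19, -5)))/(X + A(491, 421)) = (-344965 + (-121 + (-18/(-5))/2 + (½)*(-339)*(-18/(-5))²))/(280984 - 223/491) = (-344965 + (-121 + (-18*(-⅕))/2 + (½)*(-339)*(-18*(-⅕))²))/(280984 - 223*1/491) = (-344965 + (-121 + (½)*(18/5) + (½)*(-339)*(18/5)²))/(280984 - 223/491) = (-344965 + (-121 + 9/5 + (½)*(-339)*(324/25)))/(137962921/491) = (-344965 + (-121 + 9/5 - 54918/25))*(491/137962921) = (-344965 - 57898/25)*(491/137962921) = -8682023/25*491/137962921 = -4262873293/3449073025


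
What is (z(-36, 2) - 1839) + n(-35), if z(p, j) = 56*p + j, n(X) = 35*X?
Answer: -5078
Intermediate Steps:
z(p, j) = j + 56*p
(z(-36, 2) - 1839) + n(-35) = ((2 + 56*(-36)) - 1839) + 35*(-35) = ((2 - 2016) - 1839) - 1225 = (-2014 - 1839) - 1225 = -3853 - 1225 = -5078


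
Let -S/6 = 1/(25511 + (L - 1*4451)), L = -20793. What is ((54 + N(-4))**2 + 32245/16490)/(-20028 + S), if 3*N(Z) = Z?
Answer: -7332648857/52907986908 ≈ -0.13859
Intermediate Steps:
N(Z) = Z/3
S = -2/89 (S = -6/(25511 + (-20793 - 1*4451)) = -6/(25511 + (-20793 - 4451)) = -6/(25511 - 25244) = -6/267 = -6*1/267 = -2/89 ≈ -0.022472)
((54 + N(-4))**2 + 32245/16490)/(-20028 + S) = ((54 + (1/3)*(-4))**2 + 32245/16490)/(-20028 - 2/89) = ((54 - 4/3)**2 + 32245*(1/16490))/(-1782494/89) = ((158/3)**2 + 6449/3298)*(-89/1782494) = (24964/9 + 6449/3298)*(-89/1782494) = (82389313/29682)*(-89/1782494) = -7332648857/52907986908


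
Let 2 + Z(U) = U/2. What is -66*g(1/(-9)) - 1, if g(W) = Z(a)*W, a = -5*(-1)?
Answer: 8/3 ≈ 2.6667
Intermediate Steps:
a = 5
Z(U) = -2 + U/2
g(W) = W/2 (g(W) = (-2 + (½)*5)*W = (-2 + 5/2)*W = W/2)
-66*g(1/(-9)) - 1 = -33/(-9) - 1 = -33*(-1)/9 - 1 = -66*(-1/18) - 1 = 11/3 - 1 = 8/3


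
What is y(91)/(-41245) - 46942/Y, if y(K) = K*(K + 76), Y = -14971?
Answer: 1708608503/617478895 ≈ 2.7671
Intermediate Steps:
y(K) = K*(76 + K)
y(91)/(-41245) - 46942/Y = (91*(76 + 91))/(-41245) - 46942/(-14971) = (91*167)*(-1/41245) - 46942*(-1/14971) = 15197*(-1/41245) + 46942/14971 = -15197/41245 + 46942/14971 = 1708608503/617478895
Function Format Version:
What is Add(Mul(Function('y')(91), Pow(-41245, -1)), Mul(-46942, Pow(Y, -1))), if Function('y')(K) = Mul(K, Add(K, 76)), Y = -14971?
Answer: Rational(1708608503, 617478895) ≈ 2.7671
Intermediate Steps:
Function('y')(K) = Mul(K, Add(76, K))
Add(Mul(Function('y')(91), Pow(-41245, -1)), Mul(-46942, Pow(Y, -1))) = Add(Mul(Mul(91, Add(76, 91)), Pow(-41245, -1)), Mul(-46942, Pow(-14971, -1))) = Add(Mul(Mul(91, 167), Rational(-1, 41245)), Mul(-46942, Rational(-1, 14971))) = Add(Mul(15197, Rational(-1, 41245)), Rational(46942, 14971)) = Add(Rational(-15197, 41245), Rational(46942, 14971)) = Rational(1708608503, 617478895)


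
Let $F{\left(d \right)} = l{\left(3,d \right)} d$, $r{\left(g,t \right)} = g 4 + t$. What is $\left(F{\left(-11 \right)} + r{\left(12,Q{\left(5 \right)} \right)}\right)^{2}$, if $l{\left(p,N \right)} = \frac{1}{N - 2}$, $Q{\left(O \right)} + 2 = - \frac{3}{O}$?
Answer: $\frac{9036036}{4225} \approx 2138.7$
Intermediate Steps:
$Q{\left(O \right)} = -2 - \frac{3}{O}$
$l{\left(p,N \right)} = \frac{1}{-2 + N}$
$r{\left(g,t \right)} = t + 4 g$ ($r{\left(g,t \right)} = 4 g + t = t + 4 g$)
$F{\left(d \right)} = \frac{d}{-2 + d}$
$\left(F{\left(-11 \right)} + r{\left(12,Q{\left(5 \right)} \right)}\right)^{2} = \left(- \frac{11}{-2 - 11} + \left(\left(-2 - \frac{3}{5}\right) + 4 \cdot 12\right)\right)^{2} = \left(- \frac{11}{-13} + \left(\left(-2 - \frac{3}{5}\right) + 48\right)\right)^{2} = \left(\left(-11\right) \left(- \frac{1}{13}\right) + \left(\left(-2 - \frac{3}{5}\right) + 48\right)\right)^{2} = \left(\frac{11}{13} + \left(- \frac{13}{5} + 48\right)\right)^{2} = \left(\frac{11}{13} + \frac{227}{5}\right)^{2} = \left(\frac{3006}{65}\right)^{2} = \frac{9036036}{4225}$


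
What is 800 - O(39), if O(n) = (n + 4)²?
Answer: -1049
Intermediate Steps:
O(n) = (4 + n)²
800 - O(39) = 800 - (4 + 39)² = 800 - 1*43² = 800 - 1*1849 = 800 - 1849 = -1049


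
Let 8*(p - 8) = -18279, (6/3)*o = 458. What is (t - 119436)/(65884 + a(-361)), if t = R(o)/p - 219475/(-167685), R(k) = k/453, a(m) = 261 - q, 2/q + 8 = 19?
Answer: -121186295681056463/67114884310945065 ≈ -1.8057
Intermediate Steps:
o = 229 (o = (½)*458 = 229)
q = 2/11 (q = 2/(-8 + 19) = 2/11 ≈ 0.18182)
p = -18215/8 (p = 8 + (⅛)*(-18279) = 8 - 18279/8 = -18215/8 ≈ -2276.9)
a(m) = 2869/11 (a(m) = 261 - 1*2/11 = 261 - 2/11 = 2869/11)
R(k) = k/453 (R(k) = k*(1/453) = k/453)
t = 120711181247/92242344705 (t = ((1/453)*229)/(-18215/8) - 219475/(-167685) = (229/453)*(-8/18215) - 219475*(-1/167685) = -1832/8251395 + 43895/33537 = 120711181247/92242344705 ≈ 1.3086)
(t - 119436)/(65884 + a(-361)) = (120711181247/92242344705 - 119436)/(65884 + 2869/11) = -11016935971005133/(92242344705*727593/11) = -11016935971005133/92242344705*11/727593 = -121186295681056463/67114884310945065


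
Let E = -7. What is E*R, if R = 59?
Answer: -413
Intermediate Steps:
E*R = -7*59 = -413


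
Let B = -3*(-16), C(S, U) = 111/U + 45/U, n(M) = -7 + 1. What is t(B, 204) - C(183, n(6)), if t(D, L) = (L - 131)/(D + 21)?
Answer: 1867/69 ≈ 27.058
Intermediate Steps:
n(M) = -6
C(S, U) = 156/U
B = 48
t(D, L) = (-131 + L)/(21 + D)
t(B, 204) - C(183, n(6)) = (-131 + 204)/(21 + 48) - 156/(-6) = 73/69 - 156*(-1)/6 = (1/69)*73 - 1*(-26) = 73/69 + 26 = 1867/69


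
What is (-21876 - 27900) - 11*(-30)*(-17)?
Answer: -55386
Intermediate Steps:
(-21876 - 27900) - 11*(-30)*(-17) = -49776 + 330*(-17) = -49776 - 5610 = -55386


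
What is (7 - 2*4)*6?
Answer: -6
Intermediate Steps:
(7 - 2*4)*6 = (7 - 8)*6 = -1*6 = -6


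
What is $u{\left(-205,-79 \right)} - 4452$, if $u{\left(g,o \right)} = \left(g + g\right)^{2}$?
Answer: $163648$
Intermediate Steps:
$u{\left(g,o \right)} = 4 g^{2}$ ($u{\left(g,o \right)} = \left(2 g\right)^{2} = 4 g^{2}$)
$u{\left(-205,-79 \right)} - 4452 = 4 \left(-205\right)^{2} - 4452 = 4 \cdot 42025 - 4452 = 168100 - 4452 = 163648$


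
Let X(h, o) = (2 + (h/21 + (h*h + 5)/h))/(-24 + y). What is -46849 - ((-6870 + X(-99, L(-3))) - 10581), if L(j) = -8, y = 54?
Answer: -611113897/20790 ≈ -29395.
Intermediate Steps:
X(h, o) = 1/15 + h/630 + (5 + h**2)/(30*h) (X(h, o) = (2 + (h/21 + (h*h + 5)/h))/(-24 + 54) = (2 + (h*(1/21) + (h**2 + 5)/h))/30 = (2 + (h/21 + (5 + h**2)/h))*(1/30) = (2 + h/21 + (5 + h**2)/h)*(1/30) = 1/15 + h/630 + (5 + h**2)/(30*h))
-46849 - ((-6870 + X(-99, L(-3))) - 10581) = -46849 - ((-6870 + (1/630)*(105 + 22*(-99)**2 + 42*(-99))/(-99)) - 10581) = -46849 - ((-6870 + (1/630)*(-1/99)*(105 + 22*9801 - 4158)) - 10581) = -46849 - ((-6870 + (1/630)*(-1/99)*(105 + 215622 - 4158)) - 10581) = -46849 - ((-6870 + (1/630)*(-1/99)*211569) - 10581) = -46849 - ((-6870 - 70523/20790) - 10581) = -46849 - (-142897823/20790 - 10581) = -46849 - 1*(-362876813/20790) = -46849 + 362876813/20790 = -611113897/20790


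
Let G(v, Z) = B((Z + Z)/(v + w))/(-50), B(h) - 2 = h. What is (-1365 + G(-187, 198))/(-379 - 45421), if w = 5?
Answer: 3105367/104195000 ≈ 0.029803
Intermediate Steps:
B(h) = 2 + h
G(v, Z) = -1/25 - Z/(25*(5 + v)) (G(v, Z) = (2 + (Z + Z)/(v + 5))/(-50) = (2 + (2*Z)/(5 + v))*(-1/50) = (2 + 2*Z/(5 + v))*(-1/50) = -1/25 - Z/(25*(5 + v)))
(-1365 + G(-187, 198))/(-379 - 45421) = (-1365 + (-5 - 1*198 - 1*(-187))/(25*(5 - 187)))/(-379 - 45421) = (-1365 + (1/25)*(-5 - 198 + 187)/(-182))/(-45800) = (-1365 + (1/25)*(-1/182)*(-16))*(-1/45800) = (-1365 + 8/2275)*(-1/45800) = -3105367/2275*(-1/45800) = 3105367/104195000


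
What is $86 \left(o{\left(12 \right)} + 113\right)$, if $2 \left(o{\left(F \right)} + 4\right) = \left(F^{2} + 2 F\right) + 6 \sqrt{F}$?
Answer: $16598 + 516 \sqrt{3} \approx 17492.0$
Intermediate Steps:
$o{\left(F \right)} = -4 + F + \frac{F^{2}}{2} + 3 \sqrt{F}$ ($o{\left(F \right)} = -4 + \frac{\left(F^{2} + 2 F\right) + 6 \sqrt{F}}{2} = -4 + \frac{F^{2} + 2 F + 6 \sqrt{F}}{2} = -4 + \left(F + \frac{F^{2}}{2} + 3 \sqrt{F}\right) = -4 + F + \frac{F^{2}}{2} + 3 \sqrt{F}$)
$86 \left(o{\left(12 \right)} + 113\right) = 86 \left(\left(-4 + 12 + \frac{12^{2}}{2} + 3 \sqrt{12}\right) + 113\right) = 86 \left(\left(-4 + 12 + \frac{1}{2} \cdot 144 + 3 \cdot 2 \sqrt{3}\right) + 113\right) = 86 \left(\left(-4 + 12 + 72 + 6 \sqrt{3}\right) + 113\right) = 86 \left(\left(80 + 6 \sqrt{3}\right) + 113\right) = 86 \left(193 + 6 \sqrt{3}\right) = 16598 + 516 \sqrt{3}$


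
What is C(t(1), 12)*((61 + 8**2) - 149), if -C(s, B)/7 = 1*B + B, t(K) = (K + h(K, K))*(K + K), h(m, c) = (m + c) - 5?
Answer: 4032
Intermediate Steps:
h(m, c) = -5 + c + m (h(m, c) = (c + m) - 5 = -5 + c + m)
t(K) = 2*K*(-5 + 3*K) (t(K) = (K + (-5 + K + K))*(K + K) = (K + (-5 + 2*K))*(2*K) = (-5 + 3*K)*(2*K) = 2*K*(-5 + 3*K))
C(s, B) = -14*B (C(s, B) = -7*(1*B + B) = -7*(B + B) = -14*B)
C(t(1), 12)*((61 + 8**2) - 149) = (-14*12)*((61 + 8**2) - 149) = -168*((61 + 64) - 149) = -168*(125 - 149) = -168*(-24) = 4032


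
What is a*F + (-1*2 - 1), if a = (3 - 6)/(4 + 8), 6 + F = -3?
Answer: -3/4 ≈ -0.75000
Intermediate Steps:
F = -9 (F = -6 - 3 = -9)
a = -1/4 (a = -3/12 = -3*1/12 = -1/4 ≈ -0.25000)
a*F + (-1*2 - 1) = -1/4*(-9) + (-1*2 - 1) = 9/4 + (-2 - 1) = 9/4 - 3 = -3/4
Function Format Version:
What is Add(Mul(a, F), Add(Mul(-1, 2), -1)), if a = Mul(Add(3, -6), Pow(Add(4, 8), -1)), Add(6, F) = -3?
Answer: Rational(-3, 4) ≈ -0.75000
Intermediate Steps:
F = -9 (F = Add(-6, -3) = -9)
a = Rational(-1, 4) (a = Mul(-3, Pow(12, -1)) = Mul(-3, Rational(1, 12)) = Rational(-1, 4) ≈ -0.25000)
Add(Mul(a, F), Add(Mul(-1, 2), -1)) = Add(Mul(Rational(-1, 4), -9), Add(Mul(-1, 2), -1)) = Add(Rational(9, 4), Add(-2, -1)) = Add(Rational(9, 4), -3) = Rational(-3, 4)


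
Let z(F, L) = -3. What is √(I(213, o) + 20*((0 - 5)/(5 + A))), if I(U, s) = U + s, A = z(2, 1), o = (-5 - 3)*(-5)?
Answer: √203 ≈ 14.248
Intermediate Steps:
o = 40 (o = -8*(-5) = 40)
A = -3
√(I(213, o) + 20*((0 - 5)/(5 + A))) = √((213 + 40) + 20*((0 - 5)/(5 - 3))) = √(253 + 20*(-5/2)) = √(253 - 50) = √203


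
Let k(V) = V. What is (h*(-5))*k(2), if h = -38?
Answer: 380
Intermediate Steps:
(h*(-5))*k(2) = -38*(-5)*2 = 190*2 = 380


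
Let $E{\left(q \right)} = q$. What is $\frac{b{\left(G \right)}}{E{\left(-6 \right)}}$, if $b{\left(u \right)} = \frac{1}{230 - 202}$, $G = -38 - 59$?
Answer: $- \frac{1}{168} \approx -0.0059524$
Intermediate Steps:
$G = -97$ ($G = -38 - 59 = -97$)
$b{\left(u \right)} = \frac{1}{28}$
$\frac{b{\left(G \right)}}{E{\left(-6 \right)}} = \frac{1}{28 \left(-6\right)} = \frac{1}{28} \left(- \frac{1}{6}\right) = - \frac{1}{168}$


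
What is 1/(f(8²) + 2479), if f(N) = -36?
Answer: 1/2443 ≈ 0.00040933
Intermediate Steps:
1/(f(8²) + 2479) = 1/(-36 + 2479) = 1/2443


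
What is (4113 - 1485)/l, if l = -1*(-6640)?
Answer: 657/1660 ≈ 0.39578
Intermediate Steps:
l = 6640
(4113 - 1485)/l = (4113 - 1485)/6640 = 2628*(1/6640) = 657/1660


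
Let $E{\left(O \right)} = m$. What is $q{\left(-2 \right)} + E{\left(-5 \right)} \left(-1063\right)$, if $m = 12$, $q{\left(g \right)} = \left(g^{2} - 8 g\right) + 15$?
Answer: $-12721$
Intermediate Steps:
$q{\left(g \right)} = 15 + g^{2} - 8 g$
$E{\left(O \right)} = 12$
$q{\left(-2 \right)} + E{\left(-5 \right)} \left(-1063\right) = \left(15 + \left(-2\right)^{2} - -16\right) + 12 \left(-1063\right) = \left(15 + 4 + 16\right) - 12756 = 35 - 12756 = -12721$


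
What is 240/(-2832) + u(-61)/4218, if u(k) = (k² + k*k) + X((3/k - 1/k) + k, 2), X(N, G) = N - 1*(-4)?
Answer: 8430669/5060194 ≈ 1.6661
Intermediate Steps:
X(N, G) = 4 + N (X(N, G) = N + 4 = 4 + N)
u(k) = 4 + k + 2/k + 2*k² (u(k) = (k² + k*k) + (4 + ((3/k - 1/k) + k)) = (k² + k²) + (4 + (2/k + k)) = 2*k² + (4 + (k + 2/k)) = 2*k² + (4 + k + 2/k) = 4 + k + 2/k + 2*k²)
240/(-2832) + u(-61)/4218 = 240/(-2832) + (4 - 61 + 2/(-61) + 2*(-61)²)/4218 = 240*(-1/2832) + (4 - 61 + 2*(-1/61) + 2*3721)*(1/4218) = -5/59 + (4 - 61 - 2/61 + 7442)*(1/4218) = -5/59 + (450483/61)*(1/4218) = -5/59 + 150161/85766 = 8430669/5060194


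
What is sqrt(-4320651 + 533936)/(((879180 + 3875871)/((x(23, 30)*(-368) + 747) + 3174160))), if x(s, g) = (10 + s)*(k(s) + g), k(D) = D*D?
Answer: -516227*I*sqrt(3786715)/679293 ≈ -1478.8*I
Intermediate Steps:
k(D) = D**2
x(s, g) = (10 + s)*(g + s**2) (x(s, g) = (10 + s)*(s**2 + g) = (10 + s)*(g + s**2))
sqrt(-4320651 + 533936)/(((879180 + 3875871)/((x(23, 30)*(-368) + 747) + 3174160))) = sqrt(-4320651 + 533936)/(((879180 + 3875871)/(((23**3 + 10*30 + 10*23**2 + 30*23)*(-368) + 747) + 3174160))) = sqrt(-3786715)/((4755051/(((12167 + 300 + 10*529 + 690)*(-368) + 747) + 3174160))) = (I*sqrt(3786715))/((4755051/(((12167 + 300 + 5290 + 690)*(-368) + 747) + 3174160))) = (I*sqrt(3786715))/((4755051/((18447*(-368) + 747) + 3174160))) = (I*sqrt(3786715))/((4755051/((-6788496 + 747) + 3174160))) = (I*sqrt(3786715))/((4755051/(-6787749 + 3174160))) = (I*sqrt(3786715))/((4755051/(-3613589))) = (I*sqrt(3786715))/((4755051*(-1/3613589))) = (I*sqrt(3786715))/(-679293/516227) = (I*sqrt(3786715))*(-516227/679293) = -516227*I*sqrt(3786715)/679293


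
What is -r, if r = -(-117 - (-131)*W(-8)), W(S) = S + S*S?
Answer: 7219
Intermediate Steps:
W(S) = S + S**2
r = -7219 (r = -(-117 - (-131)*(-8*(1 - 8))) = -(-117 - (-131)*(-8*(-7))) = -(-117 - (-131)*56) = -(-117 - 131*(-56)) = -(-117 + 7336) = -1*7219 = -7219)
-r = -1*(-7219) = 7219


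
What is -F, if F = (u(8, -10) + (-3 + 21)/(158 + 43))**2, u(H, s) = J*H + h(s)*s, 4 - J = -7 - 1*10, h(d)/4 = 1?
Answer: -73650724/4489 ≈ -16407.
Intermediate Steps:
h(d) = 4 (h(d) = 4*1 = 4)
J = 21 (J = 4 - (-7 - 1*10) = 4 - (-7 - 10) = 4 - 1*(-17) = 4 + 17 = 21)
u(H, s) = 4*s + 21*H (u(H, s) = 21*H + 4*s = 4*s + 21*H)
F = 73650724/4489 (F = ((4*(-10) + 21*8) + (-3 + 21)/(158 + 43))**2 = ((-40 + 168) + 18/201)**2 = (128 + 18*(1/201))**2 = (128 + 6/67)**2 = (8582/67)**2 = 73650724/4489 ≈ 16407.)
-F = -1*73650724/4489 = -73650724/4489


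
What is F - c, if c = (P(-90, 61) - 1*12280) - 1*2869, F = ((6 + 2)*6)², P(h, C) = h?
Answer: 17543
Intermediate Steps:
F = 2304 (F = (8*6)² = 48² = 2304)
c = -15239 (c = (-90 - 1*12280) - 1*2869 = (-90 - 12280) - 2869 = -12370 - 2869 = -15239)
F - c = 2304 - 1*(-15239) = 2304 + 15239 = 17543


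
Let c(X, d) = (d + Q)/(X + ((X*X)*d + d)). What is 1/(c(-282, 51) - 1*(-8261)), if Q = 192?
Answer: 1351831/11167475972 ≈ 0.00012105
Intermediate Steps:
c(X, d) = (192 + d)/(X + d + d*X²) (c(X, d) = (d + 192)/(X + ((X*X)*d + d)) = (192 + d)/(X + (X²*d + d)) = (192 + d)/(X + (d*X² + d)) = (192 + d)/(X + (d + d*X²)) = (192 + d)/(X + d + d*X²))
1/(c(-282, 51) - 1*(-8261)) = 1/((192 + 51)/(-282 + 51 + 51*(-282)²) - 1*(-8261)) = 1/(243/(-282 + 51 + 51*79524) + 8261) = 1/(243/(-282 + 51 + 4055724) + 8261) = 1/(243/4055493 + 8261) = 1/((1/4055493)*243 + 8261) = 1/(81/1351831 + 8261) = 1/(11167475972/1351831) = 1351831/11167475972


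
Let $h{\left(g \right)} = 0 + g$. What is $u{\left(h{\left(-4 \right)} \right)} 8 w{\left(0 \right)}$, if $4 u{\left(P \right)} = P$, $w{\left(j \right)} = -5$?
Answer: $40$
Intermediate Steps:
$h{\left(g \right)} = g$
$u{\left(P \right)} = \frac{P}{4}$
$u{\left(h{\left(-4 \right)} \right)} 8 w{\left(0 \right)} = \frac{1}{4} \left(-4\right) 8 \left(-5\right) = \left(-1\right) 8 \left(-5\right) = \left(-8\right) \left(-5\right) = 40$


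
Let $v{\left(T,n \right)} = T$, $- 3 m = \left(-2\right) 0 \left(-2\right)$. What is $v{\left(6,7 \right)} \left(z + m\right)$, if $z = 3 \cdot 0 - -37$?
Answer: $222$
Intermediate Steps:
$m = 0$ ($m = - \frac{\left(-2\right) 0 \left(-2\right)}{3} = - \frac{0 \left(-2\right)}{3} = \left(- \frac{1}{3}\right) 0 = 0$)
$z = 37$ ($z = 0 + 37 = 37$)
$v{\left(6,7 \right)} \left(z + m\right) = 6 \left(37 + 0\right) = 6 \cdot 37 = 222$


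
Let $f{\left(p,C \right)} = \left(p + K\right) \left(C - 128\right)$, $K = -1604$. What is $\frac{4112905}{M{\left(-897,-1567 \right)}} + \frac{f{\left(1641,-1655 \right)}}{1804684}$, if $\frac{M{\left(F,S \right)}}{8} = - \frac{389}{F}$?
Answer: $\frac{1664494193868797}{1404044152} \approx 1.1855 \cdot 10^{6}$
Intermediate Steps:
$M{\left(F,S \right)} = - \frac{3112}{F}$ ($M{\left(F,S \right)} = 8 \left(- \frac{389}{F}\right) = - \frac{3112}{F}$)
$f{\left(p,C \right)} = \left(-1604 + p\right) \left(-128 + C\right)$ ($f{\left(p,C \right)} = \left(p - 1604\right) \left(C - 128\right) = \left(-1604 + p\right) \left(-128 + C\right)$)
$\frac{4112905}{M{\left(-897,-1567 \right)}} + \frac{f{\left(1641,-1655 \right)}}{1804684} = \frac{4112905}{\left(-3112\right) \frac{1}{-897}} + \frac{205312 - -2654620 - 210048 - 2715855}{1804684} = \frac{4112905}{\left(-3112\right) \left(- \frac{1}{897}\right)} + \left(205312 + 2654620 - 210048 - 2715855\right) \frac{1}{1804684} = \frac{4112905}{\frac{3112}{897}} - \frac{65971}{1804684} = 4112905 \cdot \frac{897}{3112} - \frac{65971}{1804684} = \frac{3689275785}{3112} - \frac{65971}{1804684} = \frac{1664494193868797}{1404044152}$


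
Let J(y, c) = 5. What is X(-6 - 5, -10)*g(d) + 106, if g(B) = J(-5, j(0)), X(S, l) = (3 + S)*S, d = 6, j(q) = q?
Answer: 546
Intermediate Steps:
X(S, l) = S*(3 + S)
g(B) = 5
X(-6 - 5, -10)*g(d) + 106 = ((-6 - 5)*(3 + (-6 - 5)))*5 + 106 = -11*(3 - 11)*5 + 106 = -11*(-8)*5 + 106 = 88*5 + 106 = 440 + 106 = 546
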